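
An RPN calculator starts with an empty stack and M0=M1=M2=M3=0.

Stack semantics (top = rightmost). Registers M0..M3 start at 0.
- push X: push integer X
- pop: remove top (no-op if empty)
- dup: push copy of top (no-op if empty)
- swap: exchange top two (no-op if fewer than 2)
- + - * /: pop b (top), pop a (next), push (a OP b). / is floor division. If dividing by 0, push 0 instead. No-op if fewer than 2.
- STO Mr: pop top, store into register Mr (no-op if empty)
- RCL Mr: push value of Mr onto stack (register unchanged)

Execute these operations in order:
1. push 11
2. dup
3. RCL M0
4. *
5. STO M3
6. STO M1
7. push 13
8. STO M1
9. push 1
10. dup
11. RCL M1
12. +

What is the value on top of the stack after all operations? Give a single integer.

After op 1 (push 11): stack=[11] mem=[0,0,0,0]
After op 2 (dup): stack=[11,11] mem=[0,0,0,0]
After op 3 (RCL M0): stack=[11,11,0] mem=[0,0,0,0]
After op 4 (*): stack=[11,0] mem=[0,0,0,0]
After op 5 (STO M3): stack=[11] mem=[0,0,0,0]
After op 6 (STO M1): stack=[empty] mem=[0,11,0,0]
After op 7 (push 13): stack=[13] mem=[0,11,0,0]
After op 8 (STO M1): stack=[empty] mem=[0,13,0,0]
After op 9 (push 1): stack=[1] mem=[0,13,0,0]
After op 10 (dup): stack=[1,1] mem=[0,13,0,0]
After op 11 (RCL M1): stack=[1,1,13] mem=[0,13,0,0]
After op 12 (+): stack=[1,14] mem=[0,13,0,0]

Answer: 14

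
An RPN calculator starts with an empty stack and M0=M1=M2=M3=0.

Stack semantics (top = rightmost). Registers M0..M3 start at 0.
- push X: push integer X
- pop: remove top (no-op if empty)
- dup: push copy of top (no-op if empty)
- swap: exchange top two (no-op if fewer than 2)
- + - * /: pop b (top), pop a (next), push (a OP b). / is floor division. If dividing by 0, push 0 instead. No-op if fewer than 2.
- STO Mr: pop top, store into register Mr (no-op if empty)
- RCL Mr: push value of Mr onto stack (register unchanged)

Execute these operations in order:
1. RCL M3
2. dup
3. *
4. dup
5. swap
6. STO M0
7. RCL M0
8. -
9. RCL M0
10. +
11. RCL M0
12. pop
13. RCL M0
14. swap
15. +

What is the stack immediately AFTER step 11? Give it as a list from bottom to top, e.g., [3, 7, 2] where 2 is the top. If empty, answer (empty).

After op 1 (RCL M3): stack=[0] mem=[0,0,0,0]
After op 2 (dup): stack=[0,0] mem=[0,0,0,0]
After op 3 (*): stack=[0] mem=[0,0,0,0]
After op 4 (dup): stack=[0,0] mem=[0,0,0,0]
After op 5 (swap): stack=[0,0] mem=[0,0,0,0]
After op 6 (STO M0): stack=[0] mem=[0,0,0,0]
After op 7 (RCL M0): stack=[0,0] mem=[0,0,0,0]
After op 8 (-): stack=[0] mem=[0,0,0,0]
After op 9 (RCL M0): stack=[0,0] mem=[0,0,0,0]
After op 10 (+): stack=[0] mem=[0,0,0,0]
After op 11 (RCL M0): stack=[0,0] mem=[0,0,0,0]

[0, 0]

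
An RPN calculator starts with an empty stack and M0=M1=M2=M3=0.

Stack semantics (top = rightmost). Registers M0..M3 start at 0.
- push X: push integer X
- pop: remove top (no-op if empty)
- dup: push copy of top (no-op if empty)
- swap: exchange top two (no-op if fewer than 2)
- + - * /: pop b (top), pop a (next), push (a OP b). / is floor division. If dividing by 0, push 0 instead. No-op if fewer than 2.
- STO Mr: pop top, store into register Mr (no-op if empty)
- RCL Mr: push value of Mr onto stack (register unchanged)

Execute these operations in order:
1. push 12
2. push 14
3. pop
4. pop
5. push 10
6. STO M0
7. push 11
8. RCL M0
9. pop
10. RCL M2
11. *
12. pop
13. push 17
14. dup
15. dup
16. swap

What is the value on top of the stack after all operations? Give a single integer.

After op 1 (push 12): stack=[12] mem=[0,0,0,0]
After op 2 (push 14): stack=[12,14] mem=[0,0,0,0]
After op 3 (pop): stack=[12] mem=[0,0,0,0]
After op 4 (pop): stack=[empty] mem=[0,0,0,0]
After op 5 (push 10): stack=[10] mem=[0,0,0,0]
After op 6 (STO M0): stack=[empty] mem=[10,0,0,0]
After op 7 (push 11): stack=[11] mem=[10,0,0,0]
After op 8 (RCL M0): stack=[11,10] mem=[10,0,0,0]
After op 9 (pop): stack=[11] mem=[10,0,0,0]
After op 10 (RCL M2): stack=[11,0] mem=[10,0,0,0]
After op 11 (*): stack=[0] mem=[10,0,0,0]
After op 12 (pop): stack=[empty] mem=[10,0,0,0]
After op 13 (push 17): stack=[17] mem=[10,0,0,0]
After op 14 (dup): stack=[17,17] mem=[10,0,0,0]
After op 15 (dup): stack=[17,17,17] mem=[10,0,0,0]
After op 16 (swap): stack=[17,17,17] mem=[10,0,0,0]

Answer: 17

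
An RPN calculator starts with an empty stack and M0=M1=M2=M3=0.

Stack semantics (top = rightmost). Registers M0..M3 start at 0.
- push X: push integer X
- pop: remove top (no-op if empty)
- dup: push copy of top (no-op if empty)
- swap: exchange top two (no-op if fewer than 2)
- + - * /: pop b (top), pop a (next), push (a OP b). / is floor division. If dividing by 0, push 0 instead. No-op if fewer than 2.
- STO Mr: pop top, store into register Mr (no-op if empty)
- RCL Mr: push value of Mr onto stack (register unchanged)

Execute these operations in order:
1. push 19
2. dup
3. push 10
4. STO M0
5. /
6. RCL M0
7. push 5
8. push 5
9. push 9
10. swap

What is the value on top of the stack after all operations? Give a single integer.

After op 1 (push 19): stack=[19] mem=[0,0,0,0]
After op 2 (dup): stack=[19,19] mem=[0,0,0,0]
After op 3 (push 10): stack=[19,19,10] mem=[0,0,0,0]
After op 4 (STO M0): stack=[19,19] mem=[10,0,0,0]
After op 5 (/): stack=[1] mem=[10,0,0,0]
After op 6 (RCL M0): stack=[1,10] mem=[10,0,0,0]
After op 7 (push 5): stack=[1,10,5] mem=[10,0,0,0]
After op 8 (push 5): stack=[1,10,5,5] mem=[10,0,0,0]
After op 9 (push 9): stack=[1,10,5,5,9] mem=[10,0,0,0]
After op 10 (swap): stack=[1,10,5,9,5] mem=[10,0,0,0]

Answer: 5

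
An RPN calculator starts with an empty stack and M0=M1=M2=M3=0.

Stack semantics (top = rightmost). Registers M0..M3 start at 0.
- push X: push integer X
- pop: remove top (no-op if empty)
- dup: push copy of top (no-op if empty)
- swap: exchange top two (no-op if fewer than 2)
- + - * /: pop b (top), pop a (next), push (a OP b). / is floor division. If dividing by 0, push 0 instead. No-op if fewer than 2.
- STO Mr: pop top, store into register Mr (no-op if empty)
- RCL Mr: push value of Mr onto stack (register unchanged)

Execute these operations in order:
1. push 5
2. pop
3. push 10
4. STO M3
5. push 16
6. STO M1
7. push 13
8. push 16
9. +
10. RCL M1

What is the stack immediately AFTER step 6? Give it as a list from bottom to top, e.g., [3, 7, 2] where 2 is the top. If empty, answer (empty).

After op 1 (push 5): stack=[5] mem=[0,0,0,0]
After op 2 (pop): stack=[empty] mem=[0,0,0,0]
After op 3 (push 10): stack=[10] mem=[0,0,0,0]
After op 4 (STO M3): stack=[empty] mem=[0,0,0,10]
After op 5 (push 16): stack=[16] mem=[0,0,0,10]
After op 6 (STO M1): stack=[empty] mem=[0,16,0,10]

(empty)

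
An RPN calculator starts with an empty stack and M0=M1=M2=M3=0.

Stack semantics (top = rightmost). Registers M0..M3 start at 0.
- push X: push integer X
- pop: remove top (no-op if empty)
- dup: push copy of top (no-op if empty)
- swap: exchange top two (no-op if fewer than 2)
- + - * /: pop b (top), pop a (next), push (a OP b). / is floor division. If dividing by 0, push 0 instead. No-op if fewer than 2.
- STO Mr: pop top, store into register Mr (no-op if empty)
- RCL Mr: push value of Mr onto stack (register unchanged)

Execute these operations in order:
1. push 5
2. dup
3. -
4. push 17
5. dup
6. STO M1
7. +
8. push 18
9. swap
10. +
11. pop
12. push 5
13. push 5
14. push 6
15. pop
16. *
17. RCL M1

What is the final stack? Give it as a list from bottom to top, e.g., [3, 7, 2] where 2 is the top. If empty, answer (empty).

Answer: [25, 17]

Derivation:
After op 1 (push 5): stack=[5] mem=[0,0,0,0]
After op 2 (dup): stack=[5,5] mem=[0,0,0,0]
After op 3 (-): stack=[0] mem=[0,0,0,0]
After op 4 (push 17): stack=[0,17] mem=[0,0,0,0]
After op 5 (dup): stack=[0,17,17] mem=[0,0,0,0]
After op 6 (STO M1): stack=[0,17] mem=[0,17,0,0]
After op 7 (+): stack=[17] mem=[0,17,0,0]
After op 8 (push 18): stack=[17,18] mem=[0,17,0,0]
After op 9 (swap): stack=[18,17] mem=[0,17,0,0]
After op 10 (+): stack=[35] mem=[0,17,0,0]
After op 11 (pop): stack=[empty] mem=[0,17,0,0]
After op 12 (push 5): stack=[5] mem=[0,17,0,0]
After op 13 (push 5): stack=[5,5] mem=[0,17,0,0]
After op 14 (push 6): stack=[5,5,6] mem=[0,17,0,0]
After op 15 (pop): stack=[5,5] mem=[0,17,0,0]
After op 16 (*): stack=[25] mem=[0,17,0,0]
After op 17 (RCL M1): stack=[25,17] mem=[0,17,0,0]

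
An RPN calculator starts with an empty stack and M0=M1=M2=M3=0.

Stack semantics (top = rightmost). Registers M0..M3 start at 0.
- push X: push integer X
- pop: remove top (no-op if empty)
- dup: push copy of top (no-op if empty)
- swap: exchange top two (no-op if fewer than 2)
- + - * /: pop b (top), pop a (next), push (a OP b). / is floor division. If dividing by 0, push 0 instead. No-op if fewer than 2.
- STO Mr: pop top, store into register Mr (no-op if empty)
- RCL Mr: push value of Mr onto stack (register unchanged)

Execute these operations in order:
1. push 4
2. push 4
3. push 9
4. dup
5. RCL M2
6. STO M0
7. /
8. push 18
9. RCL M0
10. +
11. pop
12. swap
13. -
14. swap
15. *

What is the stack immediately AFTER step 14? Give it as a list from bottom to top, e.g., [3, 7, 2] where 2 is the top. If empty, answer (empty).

After op 1 (push 4): stack=[4] mem=[0,0,0,0]
After op 2 (push 4): stack=[4,4] mem=[0,0,0,0]
After op 3 (push 9): stack=[4,4,9] mem=[0,0,0,0]
After op 4 (dup): stack=[4,4,9,9] mem=[0,0,0,0]
After op 5 (RCL M2): stack=[4,4,9,9,0] mem=[0,0,0,0]
After op 6 (STO M0): stack=[4,4,9,9] mem=[0,0,0,0]
After op 7 (/): stack=[4,4,1] mem=[0,0,0,0]
After op 8 (push 18): stack=[4,4,1,18] mem=[0,0,0,0]
After op 9 (RCL M0): stack=[4,4,1,18,0] mem=[0,0,0,0]
After op 10 (+): stack=[4,4,1,18] mem=[0,0,0,0]
After op 11 (pop): stack=[4,4,1] mem=[0,0,0,0]
After op 12 (swap): stack=[4,1,4] mem=[0,0,0,0]
After op 13 (-): stack=[4,-3] mem=[0,0,0,0]
After op 14 (swap): stack=[-3,4] mem=[0,0,0,0]

[-3, 4]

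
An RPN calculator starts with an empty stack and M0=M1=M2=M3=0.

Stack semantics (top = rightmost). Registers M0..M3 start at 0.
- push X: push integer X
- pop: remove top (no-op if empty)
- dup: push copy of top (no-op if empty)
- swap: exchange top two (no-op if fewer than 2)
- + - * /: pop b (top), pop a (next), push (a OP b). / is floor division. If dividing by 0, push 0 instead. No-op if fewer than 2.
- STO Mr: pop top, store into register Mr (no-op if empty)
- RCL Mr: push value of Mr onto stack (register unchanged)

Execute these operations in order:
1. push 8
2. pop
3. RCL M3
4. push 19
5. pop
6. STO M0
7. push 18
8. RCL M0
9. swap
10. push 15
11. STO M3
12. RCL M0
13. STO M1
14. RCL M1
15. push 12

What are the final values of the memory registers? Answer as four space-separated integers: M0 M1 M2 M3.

Answer: 0 0 0 15

Derivation:
After op 1 (push 8): stack=[8] mem=[0,0,0,0]
After op 2 (pop): stack=[empty] mem=[0,0,0,0]
After op 3 (RCL M3): stack=[0] mem=[0,0,0,0]
After op 4 (push 19): stack=[0,19] mem=[0,0,0,0]
After op 5 (pop): stack=[0] mem=[0,0,0,0]
After op 6 (STO M0): stack=[empty] mem=[0,0,0,0]
After op 7 (push 18): stack=[18] mem=[0,0,0,0]
After op 8 (RCL M0): stack=[18,0] mem=[0,0,0,0]
After op 9 (swap): stack=[0,18] mem=[0,0,0,0]
After op 10 (push 15): stack=[0,18,15] mem=[0,0,0,0]
After op 11 (STO M3): stack=[0,18] mem=[0,0,0,15]
After op 12 (RCL M0): stack=[0,18,0] mem=[0,0,0,15]
After op 13 (STO M1): stack=[0,18] mem=[0,0,0,15]
After op 14 (RCL M1): stack=[0,18,0] mem=[0,0,0,15]
After op 15 (push 12): stack=[0,18,0,12] mem=[0,0,0,15]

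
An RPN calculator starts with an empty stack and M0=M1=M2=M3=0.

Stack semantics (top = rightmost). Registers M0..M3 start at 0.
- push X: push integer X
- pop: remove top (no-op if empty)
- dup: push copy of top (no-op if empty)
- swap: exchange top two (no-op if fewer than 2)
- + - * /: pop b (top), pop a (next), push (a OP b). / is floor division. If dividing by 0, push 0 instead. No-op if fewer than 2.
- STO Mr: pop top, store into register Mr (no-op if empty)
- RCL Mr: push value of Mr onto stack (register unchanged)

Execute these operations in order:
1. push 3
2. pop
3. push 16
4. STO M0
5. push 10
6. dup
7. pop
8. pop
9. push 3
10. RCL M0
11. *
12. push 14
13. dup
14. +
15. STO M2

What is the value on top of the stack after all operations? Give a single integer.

After op 1 (push 3): stack=[3] mem=[0,0,0,0]
After op 2 (pop): stack=[empty] mem=[0,0,0,0]
After op 3 (push 16): stack=[16] mem=[0,0,0,0]
After op 4 (STO M0): stack=[empty] mem=[16,0,0,0]
After op 5 (push 10): stack=[10] mem=[16,0,0,0]
After op 6 (dup): stack=[10,10] mem=[16,0,0,0]
After op 7 (pop): stack=[10] mem=[16,0,0,0]
After op 8 (pop): stack=[empty] mem=[16,0,0,0]
After op 9 (push 3): stack=[3] mem=[16,0,0,0]
After op 10 (RCL M0): stack=[3,16] mem=[16,0,0,0]
After op 11 (*): stack=[48] mem=[16,0,0,0]
After op 12 (push 14): stack=[48,14] mem=[16,0,0,0]
After op 13 (dup): stack=[48,14,14] mem=[16,0,0,0]
After op 14 (+): stack=[48,28] mem=[16,0,0,0]
After op 15 (STO M2): stack=[48] mem=[16,0,28,0]

Answer: 48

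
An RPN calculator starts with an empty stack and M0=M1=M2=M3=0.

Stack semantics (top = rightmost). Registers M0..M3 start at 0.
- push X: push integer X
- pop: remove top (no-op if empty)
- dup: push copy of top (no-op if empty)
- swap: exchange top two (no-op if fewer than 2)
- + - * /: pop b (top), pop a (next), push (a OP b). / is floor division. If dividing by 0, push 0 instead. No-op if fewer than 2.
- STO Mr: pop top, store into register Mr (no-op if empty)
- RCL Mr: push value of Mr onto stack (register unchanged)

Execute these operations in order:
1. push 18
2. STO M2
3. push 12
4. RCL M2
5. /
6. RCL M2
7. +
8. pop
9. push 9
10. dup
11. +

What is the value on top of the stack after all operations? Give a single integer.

Answer: 18

Derivation:
After op 1 (push 18): stack=[18] mem=[0,0,0,0]
After op 2 (STO M2): stack=[empty] mem=[0,0,18,0]
After op 3 (push 12): stack=[12] mem=[0,0,18,0]
After op 4 (RCL M2): stack=[12,18] mem=[0,0,18,0]
After op 5 (/): stack=[0] mem=[0,0,18,0]
After op 6 (RCL M2): stack=[0,18] mem=[0,0,18,0]
After op 7 (+): stack=[18] mem=[0,0,18,0]
After op 8 (pop): stack=[empty] mem=[0,0,18,0]
After op 9 (push 9): stack=[9] mem=[0,0,18,0]
After op 10 (dup): stack=[9,9] mem=[0,0,18,0]
After op 11 (+): stack=[18] mem=[0,0,18,0]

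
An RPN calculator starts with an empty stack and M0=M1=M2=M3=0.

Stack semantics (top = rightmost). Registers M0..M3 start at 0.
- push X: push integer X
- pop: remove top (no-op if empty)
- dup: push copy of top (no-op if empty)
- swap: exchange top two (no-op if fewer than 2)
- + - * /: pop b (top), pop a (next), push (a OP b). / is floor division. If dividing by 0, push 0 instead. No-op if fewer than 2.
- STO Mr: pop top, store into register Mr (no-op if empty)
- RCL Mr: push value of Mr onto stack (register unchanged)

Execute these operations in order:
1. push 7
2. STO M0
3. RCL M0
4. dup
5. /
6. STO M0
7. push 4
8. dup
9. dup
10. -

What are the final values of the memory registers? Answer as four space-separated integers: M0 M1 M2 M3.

Answer: 1 0 0 0

Derivation:
After op 1 (push 7): stack=[7] mem=[0,0,0,0]
After op 2 (STO M0): stack=[empty] mem=[7,0,0,0]
After op 3 (RCL M0): stack=[7] mem=[7,0,0,0]
After op 4 (dup): stack=[7,7] mem=[7,0,0,0]
After op 5 (/): stack=[1] mem=[7,0,0,0]
After op 6 (STO M0): stack=[empty] mem=[1,0,0,0]
After op 7 (push 4): stack=[4] mem=[1,0,0,0]
After op 8 (dup): stack=[4,4] mem=[1,0,0,0]
After op 9 (dup): stack=[4,4,4] mem=[1,0,0,0]
After op 10 (-): stack=[4,0] mem=[1,0,0,0]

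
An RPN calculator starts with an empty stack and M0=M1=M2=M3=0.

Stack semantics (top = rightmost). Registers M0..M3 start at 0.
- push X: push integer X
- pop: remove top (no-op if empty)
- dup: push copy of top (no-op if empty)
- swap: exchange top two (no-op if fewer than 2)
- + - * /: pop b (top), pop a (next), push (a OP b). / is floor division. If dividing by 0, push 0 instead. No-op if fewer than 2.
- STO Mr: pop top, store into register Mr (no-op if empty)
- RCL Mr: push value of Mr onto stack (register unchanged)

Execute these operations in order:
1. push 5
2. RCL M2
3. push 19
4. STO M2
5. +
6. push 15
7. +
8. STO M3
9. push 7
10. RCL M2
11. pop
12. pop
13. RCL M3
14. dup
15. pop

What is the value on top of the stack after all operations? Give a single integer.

Answer: 20

Derivation:
After op 1 (push 5): stack=[5] mem=[0,0,0,0]
After op 2 (RCL M2): stack=[5,0] mem=[0,0,0,0]
After op 3 (push 19): stack=[5,0,19] mem=[0,0,0,0]
After op 4 (STO M2): stack=[5,0] mem=[0,0,19,0]
After op 5 (+): stack=[5] mem=[0,0,19,0]
After op 6 (push 15): stack=[5,15] mem=[0,0,19,0]
After op 7 (+): stack=[20] mem=[0,0,19,0]
After op 8 (STO M3): stack=[empty] mem=[0,0,19,20]
After op 9 (push 7): stack=[7] mem=[0,0,19,20]
After op 10 (RCL M2): stack=[7,19] mem=[0,0,19,20]
After op 11 (pop): stack=[7] mem=[0,0,19,20]
After op 12 (pop): stack=[empty] mem=[0,0,19,20]
After op 13 (RCL M3): stack=[20] mem=[0,0,19,20]
After op 14 (dup): stack=[20,20] mem=[0,0,19,20]
After op 15 (pop): stack=[20] mem=[0,0,19,20]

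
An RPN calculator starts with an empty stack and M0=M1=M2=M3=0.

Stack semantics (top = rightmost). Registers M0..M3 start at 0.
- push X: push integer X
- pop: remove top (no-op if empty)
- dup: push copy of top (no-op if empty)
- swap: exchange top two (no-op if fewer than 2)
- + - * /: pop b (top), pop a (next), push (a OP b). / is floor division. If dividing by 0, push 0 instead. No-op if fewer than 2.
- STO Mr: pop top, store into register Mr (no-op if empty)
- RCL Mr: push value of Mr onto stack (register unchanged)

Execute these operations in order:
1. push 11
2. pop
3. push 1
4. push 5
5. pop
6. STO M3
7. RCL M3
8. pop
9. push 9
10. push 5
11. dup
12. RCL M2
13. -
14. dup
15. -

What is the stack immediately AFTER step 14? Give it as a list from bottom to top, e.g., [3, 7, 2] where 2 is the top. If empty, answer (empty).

After op 1 (push 11): stack=[11] mem=[0,0,0,0]
After op 2 (pop): stack=[empty] mem=[0,0,0,0]
After op 3 (push 1): stack=[1] mem=[0,0,0,0]
After op 4 (push 5): stack=[1,5] mem=[0,0,0,0]
After op 5 (pop): stack=[1] mem=[0,0,0,0]
After op 6 (STO M3): stack=[empty] mem=[0,0,0,1]
After op 7 (RCL M3): stack=[1] mem=[0,0,0,1]
After op 8 (pop): stack=[empty] mem=[0,0,0,1]
After op 9 (push 9): stack=[9] mem=[0,0,0,1]
After op 10 (push 5): stack=[9,5] mem=[0,0,0,1]
After op 11 (dup): stack=[9,5,5] mem=[0,0,0,1]
After op 12 (RCL M2): stack=[9,5,5,0] mem=[0,0,0,1]
After op 13 (-): stack=[9,5,5] mem=[0,0,0,1]
After op 14 (dup): stack=[9,5,5,5] mem=[0,0,0,1]

[9, 5, 5, 5]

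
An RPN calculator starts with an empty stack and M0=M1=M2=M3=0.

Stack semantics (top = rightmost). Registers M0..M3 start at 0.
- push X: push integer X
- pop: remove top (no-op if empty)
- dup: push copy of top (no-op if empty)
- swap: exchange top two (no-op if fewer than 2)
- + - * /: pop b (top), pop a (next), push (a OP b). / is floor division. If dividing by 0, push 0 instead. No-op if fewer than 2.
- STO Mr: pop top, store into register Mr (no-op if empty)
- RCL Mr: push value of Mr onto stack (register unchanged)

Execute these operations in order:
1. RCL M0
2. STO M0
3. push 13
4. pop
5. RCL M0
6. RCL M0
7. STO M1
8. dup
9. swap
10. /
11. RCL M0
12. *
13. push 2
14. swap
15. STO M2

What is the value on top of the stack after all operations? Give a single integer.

After op 1 (RCL M0): stack=[0] mem=[0,0,0,0]
After op 2 (STO M0): stack=[empty] mem=[0,0,0,0]
After op 3 (push 13): stack=[13] mem=[0,0,0,0]
After op 4 (pop): stack=[empty] mem=[0,0,0,0]
After op 5 (RCL M0): stack=[0] mem=[0,0,0,0]
After op 6 (RCL M0): stack=[0,0] mem=[0,0,0,0]
After op 7 (STO M1): stack=[0] mem=[0,0,0,0]
After op 8 (dup): stack=[0,0] mem=[0,0,0,0]
After op 9 (swap): stack=[0,0] mem=[0,0,0,0]
After op 10 (/): stack=[0] mem=[0,0,0,0]
After op 11 (RCL M0): stack=[0,0] mem=[0,0,0,0]
After op 12 (*): stack=[0] mem=[0,0,0,0]
After op 13 (push 2): stack=[0,2] mem=[0,0,0,0]
After op 14 (swap): stack=[2,0] mem=[0,0,0,0]
After op 15 (STO M2): stack=[2] mem=[0,0,0,0]

Answer: 2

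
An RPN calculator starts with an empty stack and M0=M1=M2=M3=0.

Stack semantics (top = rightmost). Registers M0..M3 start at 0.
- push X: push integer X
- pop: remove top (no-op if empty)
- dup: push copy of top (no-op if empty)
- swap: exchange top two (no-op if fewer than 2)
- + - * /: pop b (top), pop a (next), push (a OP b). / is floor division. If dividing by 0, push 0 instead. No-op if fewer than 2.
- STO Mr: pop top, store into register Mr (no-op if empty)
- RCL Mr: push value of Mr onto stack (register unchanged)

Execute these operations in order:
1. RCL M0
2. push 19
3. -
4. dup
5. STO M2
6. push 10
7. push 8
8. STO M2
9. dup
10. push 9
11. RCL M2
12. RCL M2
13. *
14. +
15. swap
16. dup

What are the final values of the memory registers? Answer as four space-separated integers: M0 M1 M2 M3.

After op 1 (RCL M0): stack=[0] mem=[0,0,0,0]
After op 2 (push 19): stack=[0,19] mem=[0,0,0,0]
After op 3 (-): stack=[-19] mem=[0,0,0,0]
After op 4 (dup): stack=[-19,-19] mem=[0,0,0,0]
After op 5 (STO M2): stack=[-19] mem=[0,0,-19,0]
After op 6 (push 10): stack=[-19,10] mem=[0,0,-19,0]
After op 7 (push 8): stack=[-19,10,8] mem=[0,0,-19,0]
After op 8 (STO M2): stack=[-19,10] mem=[0,0,8,0]
After op 9 (dup): stack=[-19,10,10] mem=[0,0,8,0]
After op 10 (push 9): stack=[-19,10,10,9] mem=[0,0,8,0]
After op 11 (RCL M2): stack=[-19,10,10,9,8] mem=[0,0,8,0]
After op 12 (RCL M2): stack=[-19,10,10,9,8,8] mem=[0,0,8,0]
After op 13 (*): stack=[-19,10,10,9,64] mem=[0,0,8,0]
After op 14 (+): stack=[-19,10,10,73] mem=[0,0,8,0]
After op 15 (swap): stack=[-19,10,73,10] mem=[0,0,8,0]
After op 16 (dup): stack=[-19,10,73,10,10] mem=[0,0,8,0]

Answer: 0 0 8 0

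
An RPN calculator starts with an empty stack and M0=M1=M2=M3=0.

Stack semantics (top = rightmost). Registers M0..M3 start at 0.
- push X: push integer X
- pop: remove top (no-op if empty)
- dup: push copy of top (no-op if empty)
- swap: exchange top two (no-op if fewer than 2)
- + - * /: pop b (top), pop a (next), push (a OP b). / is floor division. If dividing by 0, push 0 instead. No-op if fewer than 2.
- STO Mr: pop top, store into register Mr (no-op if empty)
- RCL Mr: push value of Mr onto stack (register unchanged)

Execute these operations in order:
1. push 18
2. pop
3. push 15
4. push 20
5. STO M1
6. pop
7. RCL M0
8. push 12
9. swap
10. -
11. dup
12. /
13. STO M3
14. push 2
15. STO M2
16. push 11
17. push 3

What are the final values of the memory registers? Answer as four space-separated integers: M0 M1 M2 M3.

Answer: 0 20 2 1

Derivation:
After op 1 (push 18): stack=[18] mem=[0,0,0,0]
After op 2 (pop): stack=[empty] mem=[0,0,0,0]
After op 3 (push 15): stack=[15] mem=[0,0,0,0]
After op 4 (push 20): stack=[15,20] mem=[0,0,0,0]
After op 5 (STO M1): stack=[15] mem=[0,20,0,0]
After op 6 (pop): stack=[empty] mem=[0,20,0,0]
After op 7 (RCL M0): stack=[0] mem=[0,20,0,0]
After op 8 (push 12): stack=[0,12] mem=[0,20,0,0]
After op 9 (swap): stack=[12,0] mem=[0,20,0,0]
After op 10 (-): stack=[12] mem=[0,20,0,0]
After op 11 (dup): stack=[12,12] mem=[0,20,0,0]
After op 12 (/): stack=[1] mem=[0,20,0,0]
After op 13 (STO M3): stack=[empty] mem=[0,20,0,1]
After op 14 (push 2): stack=[2] mem=[0,20,0,1]
After op 15 (STO M2): stack=[empty] mem=[0,20,2,1]
After op 16 (push 11): stack=[11] mem=[0,20,2,1]
After op 17 (push 3): stack=[11,3] mem=[0,20,2,1]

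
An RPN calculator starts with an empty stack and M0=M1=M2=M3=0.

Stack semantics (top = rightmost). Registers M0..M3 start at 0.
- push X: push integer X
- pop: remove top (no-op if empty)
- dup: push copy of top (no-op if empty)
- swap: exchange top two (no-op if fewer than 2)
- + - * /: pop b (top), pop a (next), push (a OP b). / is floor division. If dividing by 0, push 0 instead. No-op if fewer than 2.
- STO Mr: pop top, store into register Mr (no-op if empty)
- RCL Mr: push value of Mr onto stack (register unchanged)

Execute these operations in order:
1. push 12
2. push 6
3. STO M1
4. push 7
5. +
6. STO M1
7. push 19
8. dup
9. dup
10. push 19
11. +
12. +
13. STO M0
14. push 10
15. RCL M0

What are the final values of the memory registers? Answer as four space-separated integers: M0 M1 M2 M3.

Answer: 57 19 0 0

Derivation:
After op 1 (push 12): stack=[12] mem=[0,0,0,0]
After op 2 (push 6): stack=[12,6] mem=[0,0,0,0]
After op 3 (STO M1): stack=[12] mem=[0,6,0,0]
After op 4 (push 7): stack=[12,7] mem=[0,6,0,0]
After op 5 (+): stack=[19] mem=[0,6,0,0]
After op 6 (STO M1): stack=[empty] mem=[0,19,0,0]
After op 7 (push 19): stack=[19] mem=[0,19,0,0]
After op 8 (dup): stack=[19,19] mem=[0,19,0,0]
After op 9 (dup): stack=[19,19,19] mem=[0,19,0,0]
After op 10 (push 19): stack=[19,19,19,19] mem=[0,19,0,0]
After op 11 (+): stack=[19,19,38] mem=[0,19,0,0]
After op 12 (+): stack=[19,57] mem=[0,19,0,0]
After op 13 (STO M0): stack=[19] mem=[57,19,0,0]
After op 14 (push 10): stack=[19,10] mem=[57,19,0,0]
After op 15 (RCL M0): stack=[19,10,57] mem=[57,19,0,0]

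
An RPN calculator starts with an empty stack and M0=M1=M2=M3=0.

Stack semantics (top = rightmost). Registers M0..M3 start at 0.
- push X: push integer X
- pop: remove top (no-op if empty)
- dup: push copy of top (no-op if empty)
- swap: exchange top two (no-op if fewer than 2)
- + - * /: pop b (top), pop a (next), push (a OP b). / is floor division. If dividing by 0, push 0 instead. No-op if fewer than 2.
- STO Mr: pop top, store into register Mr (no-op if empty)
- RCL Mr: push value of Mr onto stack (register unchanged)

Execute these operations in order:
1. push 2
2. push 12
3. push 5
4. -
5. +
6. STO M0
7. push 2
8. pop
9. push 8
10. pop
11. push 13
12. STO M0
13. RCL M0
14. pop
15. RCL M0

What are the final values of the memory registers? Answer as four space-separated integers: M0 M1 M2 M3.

Answer: 13 0 0 0

Derivation:
After op 1 (push 2): stack=[2] mem=[0,0,0,0]
After op 2 (push 12): stack=[2,12] mem=[0,0,0,0]
After op 3 (push 5): stack=[2,12,5] mem=[0,0,0,0]
After op 4 (-): stack=[2,7] mem=[0,0,0,0]
After op 5 (+): stack=[9] mem=[0,0,0,0]
After op 6 (STO M0): stack=[empty] mem=[9,0,0,0]
After op 7 (push 2): stack=[2] mem=[9,0,0,0]
After op 8 (pop): stack=[empty] mem=[9,0,0,0]
After op 9 (push 8): stack=[8] mem=[9,0,0,0]
After op 10 (pop): stack=[empty] mem=[9,0,0,0]
After op 11 (push 13): stack=[13] mem=[9,0,0,0]
After op 12 (STO M0): stack=[empty] mem=[13,0,0,0]
After op 13 (RCL M0): stack=[13] mem=[13,0,0,0]
After op 14 (pop): stack=[empty] mem=[13,0,0,0]
After op 15 (RCL M0): stack=[13] mem=[13,0,0,0]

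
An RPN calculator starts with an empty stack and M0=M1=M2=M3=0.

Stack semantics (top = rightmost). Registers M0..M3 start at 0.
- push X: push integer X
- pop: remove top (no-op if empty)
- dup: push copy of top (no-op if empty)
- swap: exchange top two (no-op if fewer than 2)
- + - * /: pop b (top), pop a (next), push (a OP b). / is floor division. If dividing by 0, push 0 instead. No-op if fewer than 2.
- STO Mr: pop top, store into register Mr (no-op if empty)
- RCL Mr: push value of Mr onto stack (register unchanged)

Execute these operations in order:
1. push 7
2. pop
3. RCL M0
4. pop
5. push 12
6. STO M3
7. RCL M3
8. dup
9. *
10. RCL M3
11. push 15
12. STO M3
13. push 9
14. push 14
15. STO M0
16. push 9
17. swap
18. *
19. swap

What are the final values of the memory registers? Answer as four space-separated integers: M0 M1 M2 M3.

Answer: 14 0 0 15

Derivation:
After op 1 (push 7): stack=[7] mem=[0,0,0,0]
After op 2 (pop): stack=[empty] mem=[0,0,0,0]
After op 3 (RCL M0): stack=[0] mem=[0,0,0,0]
After op 4 (pop): stack=[empty] mem=[0,0,0,0]
After op 5 (push 12): stack=[12] mem=[0,0,0,0]
After op 6 (STO M3): stack=[empty] mem=[0,0,0,12]
After op 7 (RCL M3): stack=[12] mem=[0,0,0,12]
After op 8 (dup): stack=[12,12] mem=[0,0,0,12]
After op 9 (*): stack=[144] mem=[0,0,0,12]
After op 10 (RCL M3): stack=[144,12] mem=[0,0,0,12]
After op 11 (push 15): stack=[144,12,15] mem=[0,0,0,12]
After op 12 (STO M3): stack=[144,12] mem=[0,0,0,15]
After op 13 (push 9): stack=[144,12,9] mem=[0,0,0,15]
After op 14 (push 14): stack=[144,12,9,14] mem=[0,0,0,15]
After op 15 (STO M0): stack=[144,12,9] mem=[14,0,0,15]
After op 16 (push 9): stack=[144,12,9,9] mem=[14,0,0,15]
After op 17 (swap): stack=[144,12,9,9] mem=[14,0,0,15]
After op 18 (*): stack=[144,12,81] mem=[14,0,0,15]
After op 19 (swap): stack=[144,81,12] mem=[14,0,0,15]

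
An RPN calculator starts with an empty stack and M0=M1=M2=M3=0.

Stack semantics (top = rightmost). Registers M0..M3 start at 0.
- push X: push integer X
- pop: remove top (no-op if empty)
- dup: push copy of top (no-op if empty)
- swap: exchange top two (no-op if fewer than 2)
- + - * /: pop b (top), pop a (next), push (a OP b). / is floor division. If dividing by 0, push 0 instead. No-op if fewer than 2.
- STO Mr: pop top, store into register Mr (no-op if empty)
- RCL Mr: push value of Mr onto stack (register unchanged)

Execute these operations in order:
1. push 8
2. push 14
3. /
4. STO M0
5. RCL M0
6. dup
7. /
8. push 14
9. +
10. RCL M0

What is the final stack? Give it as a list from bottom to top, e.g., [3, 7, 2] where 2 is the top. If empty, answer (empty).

After op 1 (push 8): stack=[8] mem=[0,0,0,0]
After op 2 (push 14): stack=[8,14] mem=[0,0,0,0]
After op 3 (/): stack=[0] mem=[0,0,0,0]
After op 4 (STO M0): stack=[empty] mem=[0,0,0,0]
After op 5 (RCL M0): stack=[0] mem=[0,0,0,0]
After op 6 (dup): stack=[0,0] mem=[0,0,0,0]
After op 7 (/): stack=[0] mem=[0,0,0,0]
After op 8 (push 14): stack=[0,14] mem=[0,0,0,0]
After op 9 (+): stack=[14] mem=[0,0,0,0]
After op 10 (RCL M0): stack=[14,0] mem=[0,0,0,0]

Answer: [14, 0]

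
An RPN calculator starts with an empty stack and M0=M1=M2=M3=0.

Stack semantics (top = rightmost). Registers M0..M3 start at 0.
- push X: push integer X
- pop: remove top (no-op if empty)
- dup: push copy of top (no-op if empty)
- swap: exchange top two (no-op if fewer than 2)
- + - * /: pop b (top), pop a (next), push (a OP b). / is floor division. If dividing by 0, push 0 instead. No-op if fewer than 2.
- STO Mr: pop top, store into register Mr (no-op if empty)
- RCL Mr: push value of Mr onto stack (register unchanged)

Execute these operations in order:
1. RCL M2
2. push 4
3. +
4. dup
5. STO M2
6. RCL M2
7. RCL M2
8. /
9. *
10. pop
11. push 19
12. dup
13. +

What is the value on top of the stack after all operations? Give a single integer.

Answer: 38

Derivation:
After op 1 (RCL M2): stack=[0] mem=[0,0,0,0]
After op 2 (push 4): stack=[0,4] mem=[0,0,0,0]
After op 3 (+): stack=[4] mem=[0,0,0,0]
After op 4 (dup): stack=[4,4] mem=[0,0,0,0]
After op 5 (STO M2): stack=[4] mem=[0,0,4,0]
After op 6 (RCL M2): stack=[4,4] mem=[0,0,4,0]
After op 7 (RCL M2): stack=[4,4,4] mem=[0,0,4,0]
After op 8 (/): stack=[4,1] mem=[0,0,4,0]
After op 9 (*): stack=[4] mem=[0,0,4,0]
After op 10 (pop): stack=[empty] mem=[0,0,4,0]
After op 11 (push 19): stack=[19] mem=[0,0,4,0]
After op 12 (dup): stack=[19,19] mem=[0,0,4,0]
After op 13 (+): stack=[38] mem=[0,0,4,0]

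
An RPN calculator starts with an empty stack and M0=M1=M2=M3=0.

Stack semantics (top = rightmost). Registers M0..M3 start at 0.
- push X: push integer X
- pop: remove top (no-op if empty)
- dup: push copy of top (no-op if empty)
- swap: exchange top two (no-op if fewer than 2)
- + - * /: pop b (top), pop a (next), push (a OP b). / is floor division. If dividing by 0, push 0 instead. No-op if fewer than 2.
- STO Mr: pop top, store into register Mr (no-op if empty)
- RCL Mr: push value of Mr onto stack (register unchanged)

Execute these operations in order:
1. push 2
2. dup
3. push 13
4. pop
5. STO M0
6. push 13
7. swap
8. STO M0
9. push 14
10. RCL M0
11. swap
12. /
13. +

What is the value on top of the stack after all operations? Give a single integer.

Answer: 13

Derivation:
After op 1 (push 2): stack=[2] mem=[0,0,0,0]
After op 2 (dup): stack=[2,2] mem=[0,0,0,0]
After op 3 (push 13): stack=[2,2,13] mem=[0,0,0,0]
After op 4 (pop): stack=[2,2] mem=[0,0,0,0]
After op 5 (STO M0): stack=[2] mem=[2,0,0,0]
After op 6 (push 13): stack=[2,13] mem=[2,0,0,0]
After op 7 (swap): stack=[13,2] mem=[2,0,0,0]
After op 8 (STO M0): stack=[13] mem=[2,0,0,0]
After op 9 (push 14): stack=[13,14] mem=[2,0,0,0]
After op 10 (RCL M0): stack=[13,14,2] mem=[2,0,0,0]
After op 11 (swap): stack=[13,2,14] mem=[2,0,0,0]
After op 12 (/): stack=[13,0] mem=[2,0,0,0]
After op 13 (+): stack=[13] mem=[2,0,0,0]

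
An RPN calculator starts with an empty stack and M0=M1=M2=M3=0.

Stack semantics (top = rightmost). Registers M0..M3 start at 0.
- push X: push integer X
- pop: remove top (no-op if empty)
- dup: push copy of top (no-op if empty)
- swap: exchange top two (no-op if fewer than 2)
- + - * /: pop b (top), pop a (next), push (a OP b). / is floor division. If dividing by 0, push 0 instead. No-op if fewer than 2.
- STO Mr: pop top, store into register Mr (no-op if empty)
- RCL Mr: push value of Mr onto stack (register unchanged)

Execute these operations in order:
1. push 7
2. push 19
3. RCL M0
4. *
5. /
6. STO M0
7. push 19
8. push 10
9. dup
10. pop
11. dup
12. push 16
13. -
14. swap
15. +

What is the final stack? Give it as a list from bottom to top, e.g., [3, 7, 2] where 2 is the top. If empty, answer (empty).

Answer: [19, 4]

Derivation:
After op 1 (push 7): stack=[7] mem=[0,0,0,0]
After op 2 (push 19): stack=[7,19] mem=[0,0,0,0]
After op 3 (RCL M0): stack=[7,19,0] mem=[0,0,0,0]
After op 4 (*): stack=[7,0] mem=[0,0,0,0]
After op 5 (/): stack=[0] mem=[0,0,0,0]
After op 6 (STO M0): stack=[empty] mem=[0,0,0,0]
After op 7 (push 19): stack=[19] mem=[0,0,0,0]
After op 8 (push 10): stack=[19,10] mem=[0,0,0,0]
After op 9 (dup): stack=[19,10,10] mem=[0,0,0,0]
After op 10 (pop): stack=[19,10] mem=[0,0,0,0]
After op 11 (dup): stack=[19,10,10] mem=[0,0,0,0]
After op 12 (push 16): stack=[19,10,10,16] mem=[0,0,0,0]
After op 13 (-): stack=[19,10,-6] mem=[0,0,0,0]
After op 14 (swap): stack=[19,-6,10] mem=[0,0,0,0]
After op 15 (+): stack=[19,4] mem=[0,0,0,0]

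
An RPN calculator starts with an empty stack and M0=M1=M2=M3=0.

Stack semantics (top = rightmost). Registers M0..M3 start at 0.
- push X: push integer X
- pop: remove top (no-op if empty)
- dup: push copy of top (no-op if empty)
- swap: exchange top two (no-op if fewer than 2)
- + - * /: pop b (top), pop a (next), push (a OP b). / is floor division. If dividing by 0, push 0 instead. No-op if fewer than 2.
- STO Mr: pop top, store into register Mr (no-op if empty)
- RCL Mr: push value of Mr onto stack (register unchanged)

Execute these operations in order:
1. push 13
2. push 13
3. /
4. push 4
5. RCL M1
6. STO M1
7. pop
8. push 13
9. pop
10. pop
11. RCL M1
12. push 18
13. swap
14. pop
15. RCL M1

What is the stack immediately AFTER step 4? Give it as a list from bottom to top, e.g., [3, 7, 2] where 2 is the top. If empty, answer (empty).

After op 1 (push 13): stack=[13] mem=[0,0,0,0]
After op 2 (push 13): stack=[13,13] mem=[0,0,0,0]
After op 3 (/): stack=[1] mem=[0,0,0,0]
After op 4 (push 4): stack=[1,4] mem=[0,0,0,0]

[1, 4]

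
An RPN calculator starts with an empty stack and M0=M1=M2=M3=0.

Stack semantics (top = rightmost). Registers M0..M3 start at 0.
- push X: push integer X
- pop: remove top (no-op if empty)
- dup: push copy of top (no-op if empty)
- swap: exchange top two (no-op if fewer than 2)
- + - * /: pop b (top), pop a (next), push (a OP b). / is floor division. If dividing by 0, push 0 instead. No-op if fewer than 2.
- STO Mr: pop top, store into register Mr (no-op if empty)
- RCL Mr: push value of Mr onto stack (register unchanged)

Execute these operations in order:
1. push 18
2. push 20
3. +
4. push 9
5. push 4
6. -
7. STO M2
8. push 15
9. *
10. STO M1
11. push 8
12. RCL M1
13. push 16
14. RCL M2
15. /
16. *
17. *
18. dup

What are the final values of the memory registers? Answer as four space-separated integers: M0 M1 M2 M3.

After op 1 (push 18): stack=[18] mem=[0,0,0,0]
After op 2 (push 20): stack=[18,20] mem=[0,0,0,0]
After op 3 (+): stack=[38] mem=[0,0,0,0]
After op 4 (push 9): stack=[38,9] mem=[0,0,0,0]
After op 5 (push 4): stack=[38,9,4] mem=[0,0,0,0]
After op 6 (-): stack=[38,5] mem=[0,0,0,0]
After op 7 (STO M2): stack=[38] mem=[0,0,5,0]
After op 8 (push 15): stack=[38,15] mem=[0,0,5,0]
After op 9 (*): stack=[570] mem=[0,0,5,0]
After op 10 (STO M1): stack=[empty] mem=[0,570,5,0]
After op 11 (push 8): stack=[8] mem=[0,570,5,0]
After op 12 (RCL M1): stack=[8,570] mem=[0,570,5,0]
After op 13 (push 16): stack=[8,570,16] mem=[0,570,5,0]
After op 14 (RCL M2): stack=[8,570,16,5] mem=[0,570,5,0]
After op 15 (/): stack=[8,570,3] mem=[0,570,5,0]
After op 16 (*): stack=[8,1710] mem=[0,570,5,0]
After op 17 (*): stack=[13680] mem=[0,570,5,0]
After op 18 (dup): stack=[13680,13680] mem=[0,570,5,0]

Answer: 0 570 5 0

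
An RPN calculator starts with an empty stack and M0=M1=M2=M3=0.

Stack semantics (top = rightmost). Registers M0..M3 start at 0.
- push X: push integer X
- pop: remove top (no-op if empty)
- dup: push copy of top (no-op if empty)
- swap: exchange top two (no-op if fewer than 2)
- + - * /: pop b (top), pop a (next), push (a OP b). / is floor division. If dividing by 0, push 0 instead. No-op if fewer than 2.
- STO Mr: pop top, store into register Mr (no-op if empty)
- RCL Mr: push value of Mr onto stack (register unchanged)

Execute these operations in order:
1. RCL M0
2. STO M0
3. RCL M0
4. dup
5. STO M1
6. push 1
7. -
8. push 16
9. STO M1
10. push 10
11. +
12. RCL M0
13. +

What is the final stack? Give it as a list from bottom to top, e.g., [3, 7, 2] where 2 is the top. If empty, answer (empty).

After op 1 (RCL M0): stack=[0] mem=[0,0,0,0]
After op 2 (STO M0): stack=[empty] mem=[0,0,0,0]
After op 3 (RCL M0): stack=[0] mem=[0,0,0,0]
After op 4 (dup): stack=[0,0] mem=[0,0,0,0]
After op 5 (STO M1): stack=[0] mem=[0,0,0,0]
After op 6 (push 1): stack=[0,1] mem=[0,0,0,0]
After op 7 (-): stack=[-1] mem=[0,0,0,0]
After op 8 (push 16): stack=[-1,16] mem=[0,0,0,0]
After op 9 (STO M1): stack=[-1] mem=[0,16,0,0]
After op 10 (push 10): stack=[-1,10] mem=[0,16,0,0]
After op 11 (+): stack=[9] mem=[0,16,0,0]
After op 12 (RCL M0): stack=[9,0] mem=[0,16,0,0]
After op 13 (+): stack=[9] mem=[0,16,0,0]

Answer: [9]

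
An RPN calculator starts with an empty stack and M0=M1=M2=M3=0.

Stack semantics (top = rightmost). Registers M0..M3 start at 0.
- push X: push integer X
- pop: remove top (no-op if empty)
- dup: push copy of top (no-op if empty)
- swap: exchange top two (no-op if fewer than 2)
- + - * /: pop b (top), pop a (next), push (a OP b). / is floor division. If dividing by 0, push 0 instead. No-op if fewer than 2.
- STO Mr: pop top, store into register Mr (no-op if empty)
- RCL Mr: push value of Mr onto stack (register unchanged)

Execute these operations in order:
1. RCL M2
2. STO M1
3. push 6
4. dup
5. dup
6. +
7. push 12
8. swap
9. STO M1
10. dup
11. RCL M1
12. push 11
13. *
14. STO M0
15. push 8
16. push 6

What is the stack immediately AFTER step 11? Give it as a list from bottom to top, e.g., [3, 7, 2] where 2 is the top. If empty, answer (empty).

After op 1 (RCL M2): stack=[0] mem=[0,0,0,0]
After op 2 (STO M1): stack=[empty] mem=[0,0,0,0]
After op 3 (push 6): stack=[6] mem=[0,0,0,0]
After op 4 (dup): stack=[6,6] mem=[0,0,0,0]
After op 5 (dup): stack=[6,6,6] mem=[0,0,0,0]
After op 6 (+): stack=[6,12] mem=[0,0,0,0]
After op 7 (push 12): stack=[6,12,12] mem=[0,0,0,0]
After op 8 (swap): stack=[6,12,12] mem=[0,0,0,0]
After op 9 (STO M1): stack=[6,12] mem=[0,12,0,0]
After op 10 (dup): stack=[6,12,12] mem=[0,12,0,0]
After op 11 (RCL M1): stack=[6,12,12,12] mem=[0,12,0,0]

[6, 12, 12, 12]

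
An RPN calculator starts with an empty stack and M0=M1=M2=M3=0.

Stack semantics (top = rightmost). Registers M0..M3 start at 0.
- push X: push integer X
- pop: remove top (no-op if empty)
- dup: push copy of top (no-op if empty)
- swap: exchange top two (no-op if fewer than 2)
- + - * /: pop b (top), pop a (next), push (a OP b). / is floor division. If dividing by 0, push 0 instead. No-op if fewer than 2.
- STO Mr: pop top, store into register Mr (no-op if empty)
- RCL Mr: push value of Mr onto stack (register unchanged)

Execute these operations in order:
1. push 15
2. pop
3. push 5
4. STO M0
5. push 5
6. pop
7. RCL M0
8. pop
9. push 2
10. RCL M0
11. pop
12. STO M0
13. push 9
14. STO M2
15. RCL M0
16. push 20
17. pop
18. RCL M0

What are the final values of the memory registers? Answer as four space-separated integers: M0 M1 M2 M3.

Answer: 2 0 9 0

Derivation:
After op 1 (push 15): stack=[15] mem=[0,0,0,0]
After op 2 (pop): stack=[empty] mem=[0,0,0,0]
After op 3 (push 5): stack=[5] mem=[0,0,0,0]
After op 4 (STO M0): stack=[empty] mem=[5,0,0,0]
After op 5 (push 5): stack=[5] mem=[5,0,0,0]
After op 6 (pop): stack=[empty] mem=[5,0,0,0]
After op 7 (RCL M0): stack=[5] mem=[5,0,0,0]
After op 8 (pop): stack=[empty] mem=[5,0,0,0]
After op 9 (push 2): stack=[2] mem=[5,0,0,0]
After op 10 (RCL M0): stack=[2,5] mem=[5,0,0,0]
After op 11 (pop): stack=[2] mem=[5,0,0,0]
After op 12 (STO M0): stack=[empty] mem=[2,0,0,0]
After op 13 (push 9): stack=[9] mem=[2,0,0,0]
After op 14 (STO M2): stack=[empty] mem=[2,0,9,0]
After op 15 (RCL M0): stack=[2] mem=[2,0,9,0]
After op 16 (push 20): stack=[2,20] mem=[2,0,9,0]
After op 17 (pop): stack=[2] mem=[2,0,9,0]
After op 18 (RCL M0): stack=[2,2] mem=[2,0,9,0]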